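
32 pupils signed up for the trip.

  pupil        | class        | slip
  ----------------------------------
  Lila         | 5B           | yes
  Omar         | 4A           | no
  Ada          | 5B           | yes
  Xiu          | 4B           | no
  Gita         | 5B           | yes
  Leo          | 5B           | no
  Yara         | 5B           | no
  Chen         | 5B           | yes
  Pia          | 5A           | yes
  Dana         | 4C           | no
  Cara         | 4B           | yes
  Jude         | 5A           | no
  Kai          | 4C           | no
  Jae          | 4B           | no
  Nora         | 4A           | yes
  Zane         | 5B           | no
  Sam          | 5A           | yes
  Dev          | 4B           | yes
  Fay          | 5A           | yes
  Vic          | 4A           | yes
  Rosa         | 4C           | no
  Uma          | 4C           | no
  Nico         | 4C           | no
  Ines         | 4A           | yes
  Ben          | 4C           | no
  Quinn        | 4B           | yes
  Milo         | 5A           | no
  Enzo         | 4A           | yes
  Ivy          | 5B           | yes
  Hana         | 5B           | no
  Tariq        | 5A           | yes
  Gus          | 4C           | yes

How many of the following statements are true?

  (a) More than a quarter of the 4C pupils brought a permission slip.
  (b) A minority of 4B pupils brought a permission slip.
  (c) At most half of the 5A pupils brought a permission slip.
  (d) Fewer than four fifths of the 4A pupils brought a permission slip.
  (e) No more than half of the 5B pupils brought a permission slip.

(a) 4C: |A| = 7, |A ∩ B| = 1; needs |A ∩ B| / |A| > 1/4 — false.
(b) 4B: |A| = 5, |A ∩ B| = 3; needs |A ∩ B| < |A ∖ B| — false.
(c) 5A: |A| = 6, |A ∩ B| = 4; needs |A ∩ B| ≤ |A ∖ B| — false.
(d) 4A: |A| = 5, |A ∩ B| = 4; needs |A ∩ B| / |A| < 4/5 — false.
(e) 5B: |A| = 9, |A ∩ B| = 5; needs |A ∩ B| ≤ |A ∖ B| — false.

0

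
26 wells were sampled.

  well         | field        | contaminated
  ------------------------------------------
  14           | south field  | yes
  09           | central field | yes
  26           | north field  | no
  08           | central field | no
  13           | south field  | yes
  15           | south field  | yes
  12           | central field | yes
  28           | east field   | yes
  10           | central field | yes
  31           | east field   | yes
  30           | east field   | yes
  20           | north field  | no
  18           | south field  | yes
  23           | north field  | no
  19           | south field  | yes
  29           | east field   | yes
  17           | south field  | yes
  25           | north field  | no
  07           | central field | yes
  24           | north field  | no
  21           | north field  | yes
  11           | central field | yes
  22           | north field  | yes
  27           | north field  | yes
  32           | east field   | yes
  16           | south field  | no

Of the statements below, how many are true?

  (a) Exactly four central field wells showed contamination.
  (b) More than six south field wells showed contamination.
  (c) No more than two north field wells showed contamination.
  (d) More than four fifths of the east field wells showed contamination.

1

(a) central field: |A| = 6, |A ∩ B| = 5; needs |A ∩ B| = 4 — false.
(b) south field: |A| = 7, |A ∩ B| = 6; needs |A ∩ B| > 6 — false.
(c) north field: |A| = 8, |A ∩ B| = 3; needs |A ∩ B| ≤ 2 — false.
(d) east field: |A| = 5, |A ∩ B| = 5; needs |A ∩ B| / |A| > 4/5 — true.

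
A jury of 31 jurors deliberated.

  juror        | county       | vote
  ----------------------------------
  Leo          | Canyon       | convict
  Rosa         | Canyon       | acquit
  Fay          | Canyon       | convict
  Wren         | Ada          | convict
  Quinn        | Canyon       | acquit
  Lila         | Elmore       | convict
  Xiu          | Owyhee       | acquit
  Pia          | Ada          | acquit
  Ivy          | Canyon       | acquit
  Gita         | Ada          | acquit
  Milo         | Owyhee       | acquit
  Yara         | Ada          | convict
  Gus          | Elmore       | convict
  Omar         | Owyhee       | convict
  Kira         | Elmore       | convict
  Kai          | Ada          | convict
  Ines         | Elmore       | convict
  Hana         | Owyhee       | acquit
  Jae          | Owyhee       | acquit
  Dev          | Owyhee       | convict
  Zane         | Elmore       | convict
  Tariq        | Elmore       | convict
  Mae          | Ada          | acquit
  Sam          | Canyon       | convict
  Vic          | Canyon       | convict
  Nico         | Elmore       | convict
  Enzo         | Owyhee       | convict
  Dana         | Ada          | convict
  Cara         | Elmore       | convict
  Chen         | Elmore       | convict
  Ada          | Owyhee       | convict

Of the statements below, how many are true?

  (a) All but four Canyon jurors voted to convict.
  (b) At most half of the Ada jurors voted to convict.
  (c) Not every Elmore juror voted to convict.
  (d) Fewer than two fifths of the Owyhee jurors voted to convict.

0

(a) Canyon: |A| = 7, |A ∩ B| = 4; needs |A ∖ B| = 4 — false.
(b) Ada: |A| = 7, |A ∩ B| = 4; needs |A ∩ B| ≤ |A ∖ B| — false.
(c) Elmore: |A| = 9, |A ∩ B| = 9; needs A ⊄ B (|A ∖ B| ≥ 1) — false.
(d) Owyhee: |A| = 8, |A ∩ B| = 4; needs |A ∩ B| / |A| < 2/5 — false.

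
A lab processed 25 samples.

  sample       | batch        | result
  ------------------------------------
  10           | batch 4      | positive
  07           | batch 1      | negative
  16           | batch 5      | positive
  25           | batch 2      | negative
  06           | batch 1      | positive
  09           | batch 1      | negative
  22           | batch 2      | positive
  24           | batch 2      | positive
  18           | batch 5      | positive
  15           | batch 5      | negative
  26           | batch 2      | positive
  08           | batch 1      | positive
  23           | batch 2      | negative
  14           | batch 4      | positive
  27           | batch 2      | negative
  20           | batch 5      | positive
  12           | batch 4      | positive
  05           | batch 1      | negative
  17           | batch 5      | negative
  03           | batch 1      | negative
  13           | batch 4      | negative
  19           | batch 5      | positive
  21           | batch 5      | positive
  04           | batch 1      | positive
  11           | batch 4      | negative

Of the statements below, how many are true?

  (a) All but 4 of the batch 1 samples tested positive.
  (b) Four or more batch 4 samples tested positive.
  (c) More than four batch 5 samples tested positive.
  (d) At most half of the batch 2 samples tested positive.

3

(a) batch 1: |A| = 7, |A ∩ B| = 3; needs |A ∖ B| = 4 — true.
(b) batch 4: |A| = 5, |A ∩ B| = 3; needs |A ∩ B| ≥ 4 — false.
(c) batch 5: |A| = 7, |A ∩ B| = 5; needs |A ∩ B| > 4 — true.
(d) batch 2: |A| = 6, |A ∩ B| = 3; needs |A ∩ B| ≤ |A ∖ B| — true.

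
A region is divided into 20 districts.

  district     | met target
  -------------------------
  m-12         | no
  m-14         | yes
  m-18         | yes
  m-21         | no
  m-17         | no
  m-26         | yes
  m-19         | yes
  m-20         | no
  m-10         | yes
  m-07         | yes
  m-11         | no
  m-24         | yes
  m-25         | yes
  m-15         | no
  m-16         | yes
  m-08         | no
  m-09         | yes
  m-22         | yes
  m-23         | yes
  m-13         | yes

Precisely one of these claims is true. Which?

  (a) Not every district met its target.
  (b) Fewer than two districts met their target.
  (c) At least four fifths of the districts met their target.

(a)

|A| = 20, |A ∩ B| = 13, |A ∖ B| = 7.
(a) requires A ⊄ B (|A ∖ B| ≥ 1): true.
(b) requires |A ∩ B| < 2: false.
(c) requires |A ∩ B| / |A| ≥ 4/5: false.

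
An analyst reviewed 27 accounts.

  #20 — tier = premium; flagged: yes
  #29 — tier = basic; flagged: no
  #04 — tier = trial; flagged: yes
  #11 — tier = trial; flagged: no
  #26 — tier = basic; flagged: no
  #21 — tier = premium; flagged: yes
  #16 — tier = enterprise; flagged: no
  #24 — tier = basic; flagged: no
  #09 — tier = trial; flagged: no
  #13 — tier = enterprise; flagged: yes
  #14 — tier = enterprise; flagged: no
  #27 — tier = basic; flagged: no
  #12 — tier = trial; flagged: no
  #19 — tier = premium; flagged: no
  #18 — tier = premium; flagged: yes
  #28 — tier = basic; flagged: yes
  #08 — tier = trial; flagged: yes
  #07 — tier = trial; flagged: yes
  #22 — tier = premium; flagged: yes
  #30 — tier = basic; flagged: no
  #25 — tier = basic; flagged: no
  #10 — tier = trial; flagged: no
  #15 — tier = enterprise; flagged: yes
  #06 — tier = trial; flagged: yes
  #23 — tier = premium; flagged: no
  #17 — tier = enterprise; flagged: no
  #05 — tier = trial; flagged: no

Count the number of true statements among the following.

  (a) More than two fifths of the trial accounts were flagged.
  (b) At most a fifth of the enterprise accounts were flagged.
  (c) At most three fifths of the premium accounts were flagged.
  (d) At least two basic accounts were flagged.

1

(a) trial: |A| = 9, |A ∩ B| = 4; needs |A ∩ B| / |A| > 2/5 — true.
(b) enterprise: |A| = 5, |A ∩ B| = 2; needs |A ∩ B| / |A| ≤ 1/5 — false.
(c) premium: |A| = 6, |A ∩ B| = 4; needs |A ∩ B| / |A| ≤ 3/5 — false.
(d) basic: |A| = 7, |A ∩ B| = 1; needs |A ∩ B| ≥ 2 — false.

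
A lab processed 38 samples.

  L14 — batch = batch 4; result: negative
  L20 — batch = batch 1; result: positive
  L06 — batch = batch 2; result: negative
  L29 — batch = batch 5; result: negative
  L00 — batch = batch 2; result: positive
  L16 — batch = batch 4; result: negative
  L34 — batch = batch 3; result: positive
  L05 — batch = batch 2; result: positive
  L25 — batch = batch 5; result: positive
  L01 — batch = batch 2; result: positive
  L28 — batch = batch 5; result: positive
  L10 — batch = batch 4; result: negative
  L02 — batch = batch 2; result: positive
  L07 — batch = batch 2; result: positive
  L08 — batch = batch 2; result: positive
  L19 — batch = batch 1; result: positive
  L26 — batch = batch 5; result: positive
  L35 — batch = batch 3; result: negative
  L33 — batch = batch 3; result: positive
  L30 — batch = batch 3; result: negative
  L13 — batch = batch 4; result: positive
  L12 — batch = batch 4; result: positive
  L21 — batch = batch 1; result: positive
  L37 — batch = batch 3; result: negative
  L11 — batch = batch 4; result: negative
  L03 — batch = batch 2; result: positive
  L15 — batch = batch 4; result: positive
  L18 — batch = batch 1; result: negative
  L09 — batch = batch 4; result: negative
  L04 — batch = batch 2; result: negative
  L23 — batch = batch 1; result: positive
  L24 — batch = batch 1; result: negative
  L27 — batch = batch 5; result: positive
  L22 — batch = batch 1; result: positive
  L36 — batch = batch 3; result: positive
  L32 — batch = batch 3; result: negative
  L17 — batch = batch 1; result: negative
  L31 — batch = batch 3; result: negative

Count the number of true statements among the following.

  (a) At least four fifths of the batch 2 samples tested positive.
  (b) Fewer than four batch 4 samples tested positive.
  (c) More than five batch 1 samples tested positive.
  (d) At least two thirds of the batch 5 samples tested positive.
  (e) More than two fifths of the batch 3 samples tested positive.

(a) batch 2: |A| = 9, |A ∩ B| = 7; needs |A ∩ B| / |A| ≥ 4/5 — false.
(b) batch 4: |A| = 8, |A ∩ B| = 3; needs |A ∩ B| < 4 — true.
(c) batch 1: |A| = 8, |A ∩ B| = 5; needs |A ∩ B| > 5 — false.
(d) batch 5: |A| = 5, |A ∩ B| = 4; needs |A ∩ B| / |A| ≥ 2/3 — true.
(e) batch 3: |A| = 8, |A ∩ B| = 3; needs |A ∩ B| / |A| > 2/5 — false.

2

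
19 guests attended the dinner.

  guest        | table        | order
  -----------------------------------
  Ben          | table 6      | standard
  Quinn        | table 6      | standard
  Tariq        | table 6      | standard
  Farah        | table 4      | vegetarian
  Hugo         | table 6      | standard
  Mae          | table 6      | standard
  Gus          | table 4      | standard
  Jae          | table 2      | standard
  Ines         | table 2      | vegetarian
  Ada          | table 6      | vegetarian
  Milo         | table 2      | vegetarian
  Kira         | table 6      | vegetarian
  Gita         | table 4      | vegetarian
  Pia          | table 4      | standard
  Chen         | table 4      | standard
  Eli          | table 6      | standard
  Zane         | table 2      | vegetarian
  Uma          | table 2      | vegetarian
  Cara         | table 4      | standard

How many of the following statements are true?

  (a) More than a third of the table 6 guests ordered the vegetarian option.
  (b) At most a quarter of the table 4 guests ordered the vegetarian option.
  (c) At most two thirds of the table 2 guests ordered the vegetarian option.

0

(a) table 6: |A| = 8, |A ∩ B| = 2; needs |A ∩ B| / |A| > 1/3 — false.
(b) table 4: |A| = 6, |A ∩ B| = 2; needs |A ∩ B| / |A| ≤ 1/4 — false.
(c) table 2: |A| = 5, |A ∩ B| = 4; needs |A ∩ B| / |A| ≤ 2/3 — false.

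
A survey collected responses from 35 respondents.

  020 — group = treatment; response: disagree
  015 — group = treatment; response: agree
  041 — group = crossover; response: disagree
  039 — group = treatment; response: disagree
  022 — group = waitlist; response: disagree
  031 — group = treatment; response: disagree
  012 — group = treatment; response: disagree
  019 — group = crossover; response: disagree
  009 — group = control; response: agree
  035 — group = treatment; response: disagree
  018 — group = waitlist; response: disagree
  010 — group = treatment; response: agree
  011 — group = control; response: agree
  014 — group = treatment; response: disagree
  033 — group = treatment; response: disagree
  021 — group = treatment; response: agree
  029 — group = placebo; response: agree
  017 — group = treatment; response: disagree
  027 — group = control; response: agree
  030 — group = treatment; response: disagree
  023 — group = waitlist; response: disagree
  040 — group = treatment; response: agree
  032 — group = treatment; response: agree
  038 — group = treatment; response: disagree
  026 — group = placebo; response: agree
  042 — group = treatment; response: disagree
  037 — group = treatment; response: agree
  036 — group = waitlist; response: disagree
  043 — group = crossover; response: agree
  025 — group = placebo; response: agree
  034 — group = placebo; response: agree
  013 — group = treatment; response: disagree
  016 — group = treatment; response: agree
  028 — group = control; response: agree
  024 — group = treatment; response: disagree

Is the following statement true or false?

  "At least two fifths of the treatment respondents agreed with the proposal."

False

The determiner here denotes the relation: |A ∩ B| / |A| ≥ 2/5.
|A| = 20, |A ∩ B| = 7, |A ∖ B| = 13.
|A ∩ B|/|A| = 7/20, so the statement is false.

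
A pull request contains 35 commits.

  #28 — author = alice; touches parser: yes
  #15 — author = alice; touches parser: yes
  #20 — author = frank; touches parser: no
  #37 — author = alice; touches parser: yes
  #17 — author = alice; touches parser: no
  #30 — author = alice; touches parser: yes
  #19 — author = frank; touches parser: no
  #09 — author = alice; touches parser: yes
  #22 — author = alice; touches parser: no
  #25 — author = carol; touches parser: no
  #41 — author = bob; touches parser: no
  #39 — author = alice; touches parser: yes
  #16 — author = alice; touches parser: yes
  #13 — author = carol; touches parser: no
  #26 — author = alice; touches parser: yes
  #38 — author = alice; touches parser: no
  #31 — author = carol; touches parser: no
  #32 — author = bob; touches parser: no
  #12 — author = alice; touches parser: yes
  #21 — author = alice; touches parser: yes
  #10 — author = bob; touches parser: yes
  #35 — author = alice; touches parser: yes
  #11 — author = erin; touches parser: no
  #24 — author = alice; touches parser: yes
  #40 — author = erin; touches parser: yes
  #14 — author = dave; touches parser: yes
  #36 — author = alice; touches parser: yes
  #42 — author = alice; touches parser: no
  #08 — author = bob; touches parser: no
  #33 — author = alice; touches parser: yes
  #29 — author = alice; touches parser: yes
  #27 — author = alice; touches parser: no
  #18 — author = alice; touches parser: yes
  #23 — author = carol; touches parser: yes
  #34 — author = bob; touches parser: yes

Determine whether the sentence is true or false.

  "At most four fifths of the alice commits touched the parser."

Truth condition: |A ∩ B| / |A| ≤ 4/5.
|A| = 21, |A ∩ B| = 16, |A ∖ B| = 5.
|A ∩ B|/|A| = 16/21, so the statement is true.

True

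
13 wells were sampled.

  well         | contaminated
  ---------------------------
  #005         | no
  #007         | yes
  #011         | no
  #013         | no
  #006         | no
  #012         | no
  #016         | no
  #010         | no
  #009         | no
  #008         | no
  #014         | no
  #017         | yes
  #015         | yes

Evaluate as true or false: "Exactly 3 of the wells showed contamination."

True

The determiner here denotes the relation: |A ∩ B| = 3.
A (the restrictor) = {#005, #007, #011, #013, #006, #012, #016, #010, #009, #008, #014, #017, #015}, |A| = 13.
A ∩ B = {#007, #017, #015}, so |A ∩ B| = 3.
|A ∩ B| = 3, so the statement is true.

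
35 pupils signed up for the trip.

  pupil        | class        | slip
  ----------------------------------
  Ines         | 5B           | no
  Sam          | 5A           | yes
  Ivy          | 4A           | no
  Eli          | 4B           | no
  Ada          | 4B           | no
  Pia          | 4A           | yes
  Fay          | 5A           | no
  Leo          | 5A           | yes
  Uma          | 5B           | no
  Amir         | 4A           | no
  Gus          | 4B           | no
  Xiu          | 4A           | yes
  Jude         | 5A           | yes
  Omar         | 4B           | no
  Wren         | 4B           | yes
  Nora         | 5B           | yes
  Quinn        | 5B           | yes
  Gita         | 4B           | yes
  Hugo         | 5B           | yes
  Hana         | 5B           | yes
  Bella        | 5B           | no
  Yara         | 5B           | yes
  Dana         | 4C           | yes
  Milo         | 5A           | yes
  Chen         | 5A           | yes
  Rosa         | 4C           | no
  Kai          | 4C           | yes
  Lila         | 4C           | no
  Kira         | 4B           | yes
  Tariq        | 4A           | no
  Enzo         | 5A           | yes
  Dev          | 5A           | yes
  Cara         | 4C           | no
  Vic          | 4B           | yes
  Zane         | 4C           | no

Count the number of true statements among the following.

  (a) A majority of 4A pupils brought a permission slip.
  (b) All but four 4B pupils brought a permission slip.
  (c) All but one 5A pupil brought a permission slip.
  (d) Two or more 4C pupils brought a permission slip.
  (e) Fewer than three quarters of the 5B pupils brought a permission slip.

4

(a) 4A: |A| = 5, |A ∩ B| = 2; needs |A ∩ B| > |A ∖ B| — false.
(b) 4B: |A| = 8, |A ∩ B| = 4; needs |A ∖ B| = 4 — true.
(c) 5A: |A| = 8, |A ∩ B| = 7; needs |A ∖ B| = 1 — true.
(d) 4C: |A| = 6, |A ∩ B| = 2; needs |A ∩ B| ≥ 2 — true.
(e) 5B: |A| = 8, |A ∩ B| = 5; needs |A ∩ B| / |A| < 3/4 — true.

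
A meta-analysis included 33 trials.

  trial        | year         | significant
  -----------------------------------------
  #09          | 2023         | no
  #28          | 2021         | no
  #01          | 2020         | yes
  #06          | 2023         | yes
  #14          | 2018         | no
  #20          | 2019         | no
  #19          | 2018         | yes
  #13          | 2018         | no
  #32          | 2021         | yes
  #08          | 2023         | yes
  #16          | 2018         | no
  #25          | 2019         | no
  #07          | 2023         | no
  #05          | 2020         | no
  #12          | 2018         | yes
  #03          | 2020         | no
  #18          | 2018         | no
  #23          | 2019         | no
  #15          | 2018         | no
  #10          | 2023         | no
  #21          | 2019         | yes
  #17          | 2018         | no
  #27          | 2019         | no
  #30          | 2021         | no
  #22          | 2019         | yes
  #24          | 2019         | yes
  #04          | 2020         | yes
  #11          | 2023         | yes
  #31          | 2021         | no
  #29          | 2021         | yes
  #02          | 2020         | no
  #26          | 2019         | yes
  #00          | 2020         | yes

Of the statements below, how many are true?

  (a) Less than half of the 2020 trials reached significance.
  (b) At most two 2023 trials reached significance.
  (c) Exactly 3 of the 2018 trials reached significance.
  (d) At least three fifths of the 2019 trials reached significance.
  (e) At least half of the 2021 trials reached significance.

(a) 2020: |A| = 6, |A ∩ B| = 3; needs |A ∩ B| < |A ∖ B| — false.
(b) 2023: |A| = 6, |A ∩ B| = 3; needs |A ∩ B| ≤ 2 — false.
(c) 2018: |A| = 8, |A ∩ B| = 2; needs |A ∩ B| = 3 — false.
(d) 2019: |A| = 8, |A ∩ B| = 4; needs |A ∩ B| / |A| ≥ 3/5 — false.
(e) 2021: |A| = 5, |A ∩ B| = 2; needs |A ∩ B| ≥ |A ∖ B| — false.

0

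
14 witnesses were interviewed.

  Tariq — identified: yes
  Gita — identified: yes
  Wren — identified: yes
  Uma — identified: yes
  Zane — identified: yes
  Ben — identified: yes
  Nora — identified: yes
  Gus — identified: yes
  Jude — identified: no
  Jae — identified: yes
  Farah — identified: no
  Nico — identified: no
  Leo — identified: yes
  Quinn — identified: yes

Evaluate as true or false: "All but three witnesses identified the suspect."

True

The determiner here denotes the relation: |A ∖ B| = 3.
A (the restrictor) = {Tariq, Gita, Wren, Uma, Zane, Ben, Nora, Gus, Jude, Jae, Farah, Nico, Leo, Quinn}, |A| = 14.
A ∖ B = {Jude, Farah, Nico}, so |A ∖ B| = 3.
|A ∖ B| = 3, so the statement is true.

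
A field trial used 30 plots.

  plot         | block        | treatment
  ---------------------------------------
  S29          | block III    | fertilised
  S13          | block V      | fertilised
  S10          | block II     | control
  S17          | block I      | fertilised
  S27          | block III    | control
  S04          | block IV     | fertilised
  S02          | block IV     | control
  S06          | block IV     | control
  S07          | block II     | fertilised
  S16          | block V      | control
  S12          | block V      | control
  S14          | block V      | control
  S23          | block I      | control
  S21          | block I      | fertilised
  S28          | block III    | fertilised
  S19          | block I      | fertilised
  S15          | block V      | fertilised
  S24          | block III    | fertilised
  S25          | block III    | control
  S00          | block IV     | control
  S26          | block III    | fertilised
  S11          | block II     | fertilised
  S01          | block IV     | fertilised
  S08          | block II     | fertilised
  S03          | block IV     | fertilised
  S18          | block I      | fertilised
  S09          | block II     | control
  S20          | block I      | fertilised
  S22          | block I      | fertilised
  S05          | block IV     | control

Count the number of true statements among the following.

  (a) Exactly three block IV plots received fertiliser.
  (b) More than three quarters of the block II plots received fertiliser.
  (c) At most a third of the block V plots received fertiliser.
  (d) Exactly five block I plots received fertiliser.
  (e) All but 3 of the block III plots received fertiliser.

1

(a) block IV: |A| = 7, |A ∩ B| = 3; needs |A ∩ B| = 3 — true.
(b) block II: |A| = 5, |A ∩ B| = 3; needs |A ∩ B| / |A| > 3/4 — false.
(c) block V: |A| = 5, |A ∩ B| = 2; needs |A ∩ B| / |A| ≤ 1/3 — false.
(d) block I: |A| = 7, |A ∩ B| = 6; needs |A ∩ B| = 5 — false.
(e) block III: |A| = 6, |A ∩ B| = 4; needs |A ∖ B| = 3 — false.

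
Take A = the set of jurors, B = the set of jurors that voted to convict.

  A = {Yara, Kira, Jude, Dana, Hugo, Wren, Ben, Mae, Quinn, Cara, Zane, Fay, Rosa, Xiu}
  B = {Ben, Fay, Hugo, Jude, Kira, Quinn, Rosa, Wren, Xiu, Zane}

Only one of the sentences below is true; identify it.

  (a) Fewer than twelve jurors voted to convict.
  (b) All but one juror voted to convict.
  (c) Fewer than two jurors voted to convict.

|A| = 14, |A ∩ B| = 10, |A ∖ B| = 4.
(a) requires |A ∩ B| < 12: true.
(b) requires |A ∖ B| = 1: false.
(c) requires |A ∩ B| < 2: false.

(a)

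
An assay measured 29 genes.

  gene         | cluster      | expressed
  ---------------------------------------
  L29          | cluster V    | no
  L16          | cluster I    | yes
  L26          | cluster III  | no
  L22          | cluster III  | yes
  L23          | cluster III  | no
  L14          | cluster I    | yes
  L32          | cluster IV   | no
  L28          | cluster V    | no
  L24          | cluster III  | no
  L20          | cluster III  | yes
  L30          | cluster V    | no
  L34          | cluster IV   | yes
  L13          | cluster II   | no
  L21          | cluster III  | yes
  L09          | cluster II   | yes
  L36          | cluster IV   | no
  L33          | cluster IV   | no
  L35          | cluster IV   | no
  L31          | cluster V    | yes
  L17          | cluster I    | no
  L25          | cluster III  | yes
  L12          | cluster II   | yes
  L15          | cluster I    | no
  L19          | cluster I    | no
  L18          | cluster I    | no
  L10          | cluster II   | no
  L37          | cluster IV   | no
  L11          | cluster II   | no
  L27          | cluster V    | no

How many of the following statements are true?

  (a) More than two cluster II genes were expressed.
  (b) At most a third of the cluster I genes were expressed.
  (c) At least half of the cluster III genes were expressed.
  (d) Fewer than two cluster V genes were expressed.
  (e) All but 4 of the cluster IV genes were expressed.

(a) cluster II: |A| = 5, |A ∩ B| = 2; needs |A ∩ B| > 2 — false.
(b) cluster I: |A| = 6, |A ∩ B| = 2; needs |A ∩ B| / |A| ≤ 1/3 — true.
(c) cluster III: |A| = 7, |A ∩ B| = 4; needs |A ∩ B| ≥ |A ∖ B| — true.
(d) cluster V: |A| = 5, |A ∩ B| = 1; needs |A ∩ B| < 2 — true.
(e) cluster IV: |A| = 6, |A ∩ B| = 1; needs |A ∖ B| = 4 — false.

3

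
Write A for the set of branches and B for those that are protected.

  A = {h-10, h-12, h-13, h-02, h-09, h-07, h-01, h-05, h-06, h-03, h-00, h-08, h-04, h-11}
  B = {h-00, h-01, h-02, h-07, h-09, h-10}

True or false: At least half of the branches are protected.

False

Truth condition: |A ∩ B| ≥ |A ∖ B|.
A (the restrictor) = {h-10, h-12, h-13, h-02, h-09, h-07, h-01, h-05, h-06, h-03, h-00, h-08, h-04, h-11}, |A| = 14.
A ∩ B = {h-10, h-02, h-09, h-07, h-01, h-00}, so |A ∩ B| = 6.
A ∖ B = {h-12, h-13, h-05, h-06, h-03, h-08, h-04, h-11}, so |A ∖ B| = 8.
6 < 8, so the statement is false.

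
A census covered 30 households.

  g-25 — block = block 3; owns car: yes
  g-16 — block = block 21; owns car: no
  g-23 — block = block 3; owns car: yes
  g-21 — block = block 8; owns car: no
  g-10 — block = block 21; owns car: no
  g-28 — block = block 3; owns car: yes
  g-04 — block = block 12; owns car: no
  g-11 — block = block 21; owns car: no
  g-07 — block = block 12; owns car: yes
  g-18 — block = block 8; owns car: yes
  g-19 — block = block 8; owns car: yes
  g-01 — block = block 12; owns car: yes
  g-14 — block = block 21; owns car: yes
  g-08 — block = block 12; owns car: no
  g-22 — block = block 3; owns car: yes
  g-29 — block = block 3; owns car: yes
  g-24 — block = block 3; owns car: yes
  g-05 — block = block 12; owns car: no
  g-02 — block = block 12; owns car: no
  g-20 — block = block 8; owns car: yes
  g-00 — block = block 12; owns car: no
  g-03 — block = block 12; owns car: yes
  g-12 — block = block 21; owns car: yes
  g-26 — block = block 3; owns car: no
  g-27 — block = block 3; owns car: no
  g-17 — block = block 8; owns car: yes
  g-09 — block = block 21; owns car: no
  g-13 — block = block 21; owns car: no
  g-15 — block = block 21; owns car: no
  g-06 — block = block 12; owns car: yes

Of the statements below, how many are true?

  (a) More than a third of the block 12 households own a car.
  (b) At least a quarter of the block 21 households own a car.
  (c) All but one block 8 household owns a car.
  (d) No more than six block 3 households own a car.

4

(a) block 12: |A| = 9, |A ∩ B| = 4; needs |A ∩ B| / |A| > 1/3 — true.
(b) block 21: |A| = 8, |A ∩ B| = 2; needs |A ∩ B| / |A| ≥ 1/4 — true.
(c) block 8: |A| = 5, |A ∩ B| = 4; needs |A ∖ B| = 1 — true.
(d) block 3: |A| = 8, |A ∩ B| = 6; needs |A ∩ B| ≤ 6 — true.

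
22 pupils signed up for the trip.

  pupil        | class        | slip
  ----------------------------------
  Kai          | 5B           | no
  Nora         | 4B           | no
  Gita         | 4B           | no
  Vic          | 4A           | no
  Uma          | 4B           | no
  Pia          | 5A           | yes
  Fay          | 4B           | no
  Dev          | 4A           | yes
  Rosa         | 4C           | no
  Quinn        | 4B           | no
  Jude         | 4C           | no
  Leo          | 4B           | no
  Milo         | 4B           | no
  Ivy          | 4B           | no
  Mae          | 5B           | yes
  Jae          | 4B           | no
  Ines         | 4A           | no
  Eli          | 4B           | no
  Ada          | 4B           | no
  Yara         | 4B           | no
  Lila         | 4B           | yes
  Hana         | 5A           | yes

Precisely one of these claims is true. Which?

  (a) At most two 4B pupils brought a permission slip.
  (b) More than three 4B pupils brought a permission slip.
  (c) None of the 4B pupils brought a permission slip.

|A| = 13, |A ∩ B| = 1, |A ∖ B| = 12.
(a) requires |A ∩ B| ≤ 2: true.
(b) requires |A ∩ B| > 3: false.
(c) requires A ∩ B = ∅ (|A ∩ B| = 0): false.

(a)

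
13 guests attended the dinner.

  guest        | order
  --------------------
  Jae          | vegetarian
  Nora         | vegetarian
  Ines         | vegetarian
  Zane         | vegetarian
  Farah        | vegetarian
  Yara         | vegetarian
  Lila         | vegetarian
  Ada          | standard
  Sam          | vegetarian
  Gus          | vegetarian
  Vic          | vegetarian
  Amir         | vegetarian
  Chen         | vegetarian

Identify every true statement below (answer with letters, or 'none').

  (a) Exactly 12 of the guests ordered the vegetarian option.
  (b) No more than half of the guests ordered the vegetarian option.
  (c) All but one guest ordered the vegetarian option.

(a), (c)

|A| = 13, |A ∩ B| = 12, |A ∖ B| = 1.
(a) |A ∩ B| = 12: holds.
(b) |A ∩ B| ≤ |A ∖ B|: fails.
(c) |A ∖ B| = 1: holds.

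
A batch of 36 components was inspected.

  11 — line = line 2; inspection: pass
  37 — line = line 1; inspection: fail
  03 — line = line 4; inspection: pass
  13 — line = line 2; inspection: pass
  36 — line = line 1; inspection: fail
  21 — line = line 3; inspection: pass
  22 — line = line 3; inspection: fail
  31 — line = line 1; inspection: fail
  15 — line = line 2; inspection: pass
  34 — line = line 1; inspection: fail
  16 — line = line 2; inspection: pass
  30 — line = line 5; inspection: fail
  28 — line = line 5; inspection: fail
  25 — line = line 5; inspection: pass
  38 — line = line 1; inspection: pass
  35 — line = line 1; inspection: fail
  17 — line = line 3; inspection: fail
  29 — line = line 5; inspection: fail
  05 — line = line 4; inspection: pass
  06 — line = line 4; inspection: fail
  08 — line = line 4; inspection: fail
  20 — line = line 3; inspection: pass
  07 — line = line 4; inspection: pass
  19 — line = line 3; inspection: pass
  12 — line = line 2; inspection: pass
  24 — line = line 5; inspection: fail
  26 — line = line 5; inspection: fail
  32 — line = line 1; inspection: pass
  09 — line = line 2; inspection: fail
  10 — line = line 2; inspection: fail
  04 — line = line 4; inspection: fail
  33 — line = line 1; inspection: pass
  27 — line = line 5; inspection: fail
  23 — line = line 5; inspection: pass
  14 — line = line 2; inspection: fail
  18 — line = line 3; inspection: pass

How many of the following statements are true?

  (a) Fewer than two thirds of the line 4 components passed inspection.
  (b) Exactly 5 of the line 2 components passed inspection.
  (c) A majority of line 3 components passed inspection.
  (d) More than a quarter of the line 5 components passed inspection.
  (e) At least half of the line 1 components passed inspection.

(a) line 4: |A| = 6, |A ∩ B| = 3; needs |A ∩ B| / |A| < 2/3 — true.
(b) line 2: |A| = 8, |A ∩ B| = 5; needs |A ∩ B| = 5 — true.
(c) line 3: |A| = 6, |A ∩ B| = 4; needs |A ∩ B| > |A ∖ B| — true.
(d) line 5: |A| = 8, |A ∩ B| = 2; needs |A ∩ B| / |A| > 1/4 — false.
(e) line 1: |A| = 8, |A ∩ B| = 3; needs |A ∩ B| ≥ |A ∖ B| — false.

3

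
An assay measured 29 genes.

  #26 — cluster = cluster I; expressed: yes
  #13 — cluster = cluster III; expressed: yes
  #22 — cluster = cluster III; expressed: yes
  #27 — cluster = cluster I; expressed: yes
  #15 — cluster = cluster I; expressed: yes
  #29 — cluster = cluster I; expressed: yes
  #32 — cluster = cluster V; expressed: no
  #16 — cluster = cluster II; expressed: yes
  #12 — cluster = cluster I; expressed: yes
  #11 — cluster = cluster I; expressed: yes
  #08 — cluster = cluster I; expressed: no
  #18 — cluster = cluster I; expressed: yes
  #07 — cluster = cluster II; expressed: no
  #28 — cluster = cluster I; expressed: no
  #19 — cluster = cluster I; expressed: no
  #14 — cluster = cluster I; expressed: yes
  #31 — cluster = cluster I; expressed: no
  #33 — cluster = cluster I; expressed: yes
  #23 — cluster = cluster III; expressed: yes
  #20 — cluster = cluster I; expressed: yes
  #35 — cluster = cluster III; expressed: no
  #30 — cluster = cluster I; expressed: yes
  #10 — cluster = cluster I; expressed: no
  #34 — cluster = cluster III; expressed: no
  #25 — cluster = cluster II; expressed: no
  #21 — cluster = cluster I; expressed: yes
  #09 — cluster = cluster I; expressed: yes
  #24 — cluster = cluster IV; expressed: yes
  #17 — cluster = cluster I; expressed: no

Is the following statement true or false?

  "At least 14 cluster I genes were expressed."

'At least 14 cluster I genes were expressed' holds iff |A ∩ B| ≥ 14.
|A| = 19, |A ∩ B| = 13, |A ∖ B| = 6.
|A ∩ B| = 13, so the statement is false.

False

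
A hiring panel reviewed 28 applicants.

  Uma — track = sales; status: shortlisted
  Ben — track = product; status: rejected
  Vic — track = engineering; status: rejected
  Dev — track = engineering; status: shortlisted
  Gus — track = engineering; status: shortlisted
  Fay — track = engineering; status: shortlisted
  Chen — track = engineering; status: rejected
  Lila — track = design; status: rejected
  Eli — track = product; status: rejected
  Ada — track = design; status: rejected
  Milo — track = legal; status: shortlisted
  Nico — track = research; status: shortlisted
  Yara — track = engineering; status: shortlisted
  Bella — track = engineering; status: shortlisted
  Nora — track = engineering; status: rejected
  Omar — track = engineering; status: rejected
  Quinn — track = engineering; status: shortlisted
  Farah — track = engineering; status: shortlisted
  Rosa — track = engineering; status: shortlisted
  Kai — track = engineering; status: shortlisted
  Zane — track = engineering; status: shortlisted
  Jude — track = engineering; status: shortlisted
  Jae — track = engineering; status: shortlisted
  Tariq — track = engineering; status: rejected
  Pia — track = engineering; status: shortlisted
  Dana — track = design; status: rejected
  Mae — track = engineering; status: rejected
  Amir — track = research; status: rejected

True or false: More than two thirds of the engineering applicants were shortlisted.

True

The determiner here denotes the relation: |A ∩ B| / |A| > 2/3.
|A| = 19, |A ∩ B| = 13, |A ∖ B| = 6.
|A ∩ B|/|A| = 13/19, so the statement is true.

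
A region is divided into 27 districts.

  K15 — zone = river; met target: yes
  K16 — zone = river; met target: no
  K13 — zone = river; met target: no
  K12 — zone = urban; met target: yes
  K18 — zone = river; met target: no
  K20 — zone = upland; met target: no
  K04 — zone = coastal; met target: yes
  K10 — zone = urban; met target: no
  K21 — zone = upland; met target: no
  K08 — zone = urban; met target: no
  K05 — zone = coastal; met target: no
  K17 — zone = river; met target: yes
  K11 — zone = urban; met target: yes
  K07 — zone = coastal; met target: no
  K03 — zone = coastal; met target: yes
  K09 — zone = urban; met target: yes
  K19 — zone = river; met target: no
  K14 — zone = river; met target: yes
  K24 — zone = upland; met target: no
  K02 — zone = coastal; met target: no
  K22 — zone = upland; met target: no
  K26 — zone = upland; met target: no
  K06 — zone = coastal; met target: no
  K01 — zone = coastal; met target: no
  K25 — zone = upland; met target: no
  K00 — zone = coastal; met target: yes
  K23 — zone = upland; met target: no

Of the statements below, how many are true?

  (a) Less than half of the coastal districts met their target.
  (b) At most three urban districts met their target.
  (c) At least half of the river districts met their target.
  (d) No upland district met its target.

3

(a) coastal: |A| = 8, |A ∩ B| = 3; needs |A ∩ B| < |A ∖ B| — true.
(b) urban: |A| = 5, |A ∩ B| = 3; needs |A ∩ B| ≤ 3 — true.
(c) river: |A| = 7, |A ∩ B| = 3; needs |A ∩ B| ≥ |A ∖ B| — false.
(d) upland: |A| = 7, |A ∩ B| = 0; needs A ∩ B = ∅ (|A ∩ B| = 0) — true.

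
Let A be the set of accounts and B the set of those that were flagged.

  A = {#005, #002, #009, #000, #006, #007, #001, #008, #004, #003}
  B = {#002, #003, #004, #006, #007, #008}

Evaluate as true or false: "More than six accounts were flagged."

False

Truth condition: |A ∩ B| > 6.
A (the restrictor) = {#005, #002, #009, #000, #006, #007, #001, #008, #004, #003}, |A| = 10.
A ∩ B = {#002, #006, #007, #008, #004, #003}, so |A ∩ B| = 6.
|A ∩ B| = 6, so the statement is false.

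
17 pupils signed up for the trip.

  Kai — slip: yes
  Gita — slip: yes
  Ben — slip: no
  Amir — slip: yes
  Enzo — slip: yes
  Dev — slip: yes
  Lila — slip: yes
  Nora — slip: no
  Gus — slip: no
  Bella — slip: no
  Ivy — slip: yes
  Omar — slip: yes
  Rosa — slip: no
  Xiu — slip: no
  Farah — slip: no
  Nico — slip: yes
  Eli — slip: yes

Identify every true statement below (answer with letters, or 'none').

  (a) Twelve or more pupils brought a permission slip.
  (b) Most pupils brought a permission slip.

(b)

|A| = 17, |A ∩ B| = 10, |A ∖ B| = 7.
(a) |A ∩ B| ≥ 12: fails.
(b) |A ∩ B| > |A ∖ B|: holds.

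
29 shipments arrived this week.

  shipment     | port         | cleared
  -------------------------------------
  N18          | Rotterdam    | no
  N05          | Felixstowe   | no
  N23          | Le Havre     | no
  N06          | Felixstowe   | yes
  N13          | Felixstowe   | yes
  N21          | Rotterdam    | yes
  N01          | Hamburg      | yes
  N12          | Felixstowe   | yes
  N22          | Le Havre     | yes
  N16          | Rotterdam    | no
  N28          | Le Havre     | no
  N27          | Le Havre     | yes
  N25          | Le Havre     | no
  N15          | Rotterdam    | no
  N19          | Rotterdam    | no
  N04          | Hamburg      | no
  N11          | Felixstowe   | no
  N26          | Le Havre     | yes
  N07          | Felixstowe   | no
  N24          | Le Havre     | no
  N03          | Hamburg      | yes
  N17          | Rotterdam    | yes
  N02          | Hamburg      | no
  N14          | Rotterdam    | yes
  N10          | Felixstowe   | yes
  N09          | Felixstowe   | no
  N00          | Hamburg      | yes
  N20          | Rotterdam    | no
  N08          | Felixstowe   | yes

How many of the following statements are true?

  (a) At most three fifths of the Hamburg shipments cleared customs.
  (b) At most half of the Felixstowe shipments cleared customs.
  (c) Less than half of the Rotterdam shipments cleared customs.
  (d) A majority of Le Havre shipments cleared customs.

(a) Hamburg: |A| = 5, |A ∩ B| = 3; needs |A ∩ B| / |A| ≤ 3/5 — true.
(b) Felixstowe: |A| = 9, |A ∩ B| = 5; needs |A ∩ B| ≤ |A ∖ B| — false.
(c) Rotterdam: |A| = 8, |A ∩ B| = 3; needs |A ∩ B| < |A ∖ B| — true.
(d) Le Havre: |A| = 7, |A ∩ B| = 3; needs |A ∩ B| > |A ∖ B| — false.

2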